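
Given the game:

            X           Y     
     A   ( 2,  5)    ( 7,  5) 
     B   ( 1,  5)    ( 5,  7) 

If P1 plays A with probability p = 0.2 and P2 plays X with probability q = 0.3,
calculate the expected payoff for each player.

E[P1] = 4.14, E[P2] = 6.12

Work:
E[P1] = p·q·π₁(A,X) + p·(1-q)·π₁(A,Y) + (1-p)·q·π₁(B,X) + (1-p)·(1-q)·π₁(B,Y)
= 0.2·0.3·2 + 0.2·0.7·7 + 0.8·0.3·1 + 0.8·0.7·5
= 4.14

E[P2] = 6.12 (similar calculation)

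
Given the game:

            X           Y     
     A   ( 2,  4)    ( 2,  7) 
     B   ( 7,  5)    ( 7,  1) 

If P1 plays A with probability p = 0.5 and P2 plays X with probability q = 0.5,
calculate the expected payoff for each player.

E[P1] = 4.5, E[P2] = 4.25

Work:
E[P1] = p·q·π₁(A,X) + p·(1-q)·π₁(A,Y) + (1-p)·q·π₁(B,X) + (1-p)·(1-q)·π₁(B,Y)
= 0.5·0.5·2 + 0.5·0.5·2 + 0.5·0.5·7 + 0.5·0.5·7
= 4.5

E[P2] = 4.25 (similar calculation)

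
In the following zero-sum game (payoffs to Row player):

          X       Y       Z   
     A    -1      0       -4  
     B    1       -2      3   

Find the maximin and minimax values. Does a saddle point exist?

Maximin = -2, Minimax = 0, Saddle: False

Work:
Row minimums: [-4, -2] → maximin = -2
Column maximums: [1, 0, 3] → minimax = 0
No saddle point (maximin ≠ minimax). Mixed strategy needed.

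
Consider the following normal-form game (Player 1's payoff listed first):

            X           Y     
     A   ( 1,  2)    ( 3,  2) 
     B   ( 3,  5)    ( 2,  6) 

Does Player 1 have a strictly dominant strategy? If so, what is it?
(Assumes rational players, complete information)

No strictly dominant strategy exists for Player 1

Work:
A strategy strictly dominates another if it gives a strictly higher payoff against every opponent action. Compare each pair of P1's strategies column-by-column:
  A vs B: [1 vs 3, 3 vs 2] → A does not strictly dominate B (column X: 1 ≤ 3)
  B vs A: [3 vs 1, 2 vs 3] → B does not strictly dominate A (column Y: 2 ≤ 3)
No single strategy strictly dominates all others → no strictly dominant strategy.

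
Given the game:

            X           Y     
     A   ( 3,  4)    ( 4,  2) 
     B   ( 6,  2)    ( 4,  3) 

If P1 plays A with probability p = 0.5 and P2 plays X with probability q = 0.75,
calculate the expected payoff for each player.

E[P1] = 4.375, E[P2] = 2.875

Work:
E[P1] = p·q·π₁(A,X) + p·(1-q)·π₁(A,Y) + (1-p)·q·π₁(B,X) + (1-p)·(1-q)·π₁(B,Y)
= 0.5·0.75·3 + 0.5·0.25·4 + 0.5·0.75·6 + 0.5·0.25·4
= 4.375

E[P2] = 2.875 (similar calculation)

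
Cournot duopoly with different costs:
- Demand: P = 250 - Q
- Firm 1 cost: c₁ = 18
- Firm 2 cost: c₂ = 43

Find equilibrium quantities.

q₁* = 85.67, q₂* = 60.67

Work:
Reaction: q₁ = (250 - 18 - q₂)/2
Reaction: q₂ = (250 - 43 - q₁)/2
Solve simultaneously:
q₁* = (250 - 2×18 + 43)/3 = 85.67
q₂* = (250 - 2×43 + 18)/3 = 60.67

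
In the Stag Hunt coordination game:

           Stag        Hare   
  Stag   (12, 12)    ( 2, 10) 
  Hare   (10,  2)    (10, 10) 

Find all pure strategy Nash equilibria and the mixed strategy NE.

Pure NE: (Stag, Stag) and (Hare, Hare); Mixed NE: p = 0.8, q = 0.8

Work:
Check pure NE:
(Stag, Stag): (12, 12) - no unilateral deviation beneficial
(Hare, Hare): (10, 10) - no unilateral deviation beneficial
Mixed NE: P1 plays Stag with p = 0.8, P2 plays Stag with q = 0.8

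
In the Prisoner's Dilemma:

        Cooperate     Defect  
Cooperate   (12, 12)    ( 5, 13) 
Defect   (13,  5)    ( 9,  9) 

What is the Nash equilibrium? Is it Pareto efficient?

(Defect, Defect) is NE; not Pareto efficient

Work:
Defect dominates Cooperate for both players:
If P2 cooperates: Defect (13) > Cooperate (12)
If P2 defects: Defect (9) > Cooperate (5)
NE: (Defect, Defect) with payoff (9, 9)
But (Cooperate, Cooperate) = (12, 12) Pareto dominates (9, 9)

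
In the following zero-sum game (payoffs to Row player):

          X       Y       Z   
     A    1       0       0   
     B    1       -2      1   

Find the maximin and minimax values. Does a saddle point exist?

Maximin = 0, Minimax = 0, Saddle: True

Work:
Row minimums: [0, -2] → maximin = 0
Column maximums: [1, 0, 1] → minimax = 0
Saddle point exists! Game value = 0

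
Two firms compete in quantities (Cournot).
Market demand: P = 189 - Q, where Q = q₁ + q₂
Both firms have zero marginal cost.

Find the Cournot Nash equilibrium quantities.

q₁* = q₂* = 63.0; P* = 63.0

Work:
Profit: π_i = P·q_i = (a - q_i - q_j)·q_i
FOC: ∂π_i/∂q_i = a - 2q_i - q_j = 0
Reaction function: q_i = (189 - q_j)/2
Symmetry: q* = 189/3 = 63.0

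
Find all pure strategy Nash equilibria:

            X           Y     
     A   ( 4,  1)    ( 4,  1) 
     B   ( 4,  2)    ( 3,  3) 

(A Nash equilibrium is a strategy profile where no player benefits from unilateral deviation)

Nash equilibrium: (A, X), (A, Y)

Work:
Best responses:
  P1 vs X: payoffs [4, 4] → best response A/B (payoff 4)
  P1 vs Y: payoffs [4, 3] → best response A (payoff 4)
  P2 vs A: payoffs [1, 1] → best response X/Y (payoff 1)
  P2 vs B: payoffs [2, 3] → best response Y (payoff 3)
Mutual best responses: (A,X), (A,Y) → Nash equilibria.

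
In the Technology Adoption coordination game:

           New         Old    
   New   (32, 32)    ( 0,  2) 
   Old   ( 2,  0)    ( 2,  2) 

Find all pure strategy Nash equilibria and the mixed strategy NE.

Pure NE: (New, New) and (Old, Old); Mixed NE: p = 0.0625, q = 0.0625

Work:
Check pure NE:
(New, New): (32, 32) - no unilateral deviation beneficial
(Old, Old): (2, 2) - no unilateral deviation beneficial
Mixed NE: P1 plays New with p = 0.0625, P2 plays New with q = 0.0625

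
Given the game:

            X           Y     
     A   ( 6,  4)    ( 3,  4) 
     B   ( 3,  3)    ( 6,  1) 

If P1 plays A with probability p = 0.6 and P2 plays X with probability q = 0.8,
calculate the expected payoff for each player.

E[P1] = 4.68, E[P2] = 3.44

Work:
E[P1] = p·q·π₁(A,X) + p·(1-q)·π₁(A,Y) + (1-p)·q·π₁(B,X) + (1-p)·(1-q)·π₁(B,Y)
= 0.6·0.8·6 + 0.6·0.2·3 + 0.4·0.8·3 + 0.4·0.2·6
= 4.68

E[P2] = 3.44 (similar calculation)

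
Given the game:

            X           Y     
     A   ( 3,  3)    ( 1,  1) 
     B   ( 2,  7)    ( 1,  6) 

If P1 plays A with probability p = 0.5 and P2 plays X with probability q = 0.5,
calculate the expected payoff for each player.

E[P1] = 1.75, E[P2] = 4.25

Work:
E[P1] = p·q·π₁(A,X) + p·(1-q)·π₁(A,Y) + (1-p)·q·π₁(B,X) + (1-p)·(1-q)·π₁(B,Y)
= 0.5·0.5·3 + 0.5·0.5·1 + 0.5·0.5·2 + 0.5·0.5·1
= 1.75

E[P2] = 4.25 (similar calculation)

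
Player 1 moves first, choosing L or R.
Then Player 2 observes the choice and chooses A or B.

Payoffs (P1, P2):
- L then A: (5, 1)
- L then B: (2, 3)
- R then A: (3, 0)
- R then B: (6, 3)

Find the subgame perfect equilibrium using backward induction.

P1 plays R, P2 plays B after L and B after R; Payoff (6, 3)

Work:
Backward induction:
After L: P2 chooses B → P1 gets 2
After R: P2 chooses B → P1 gets 6
P1 chooses R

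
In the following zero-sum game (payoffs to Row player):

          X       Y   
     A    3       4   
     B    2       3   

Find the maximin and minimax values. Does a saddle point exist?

Maximin = 3, Minimax = 3, Saddle: True

Work:
Row minimums: [3, 2] → maximin = 3
Column maximums: [3, 4] → minimax = 3
Saddle point exists! Game value = 3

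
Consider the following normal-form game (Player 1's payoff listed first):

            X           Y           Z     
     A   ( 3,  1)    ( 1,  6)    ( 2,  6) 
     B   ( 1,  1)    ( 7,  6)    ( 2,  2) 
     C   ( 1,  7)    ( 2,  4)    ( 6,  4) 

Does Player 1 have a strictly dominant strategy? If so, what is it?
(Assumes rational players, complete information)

No strictly dominant strategy exists for Player 1

Work:
A strategy strictly dominates another if it gives a strictly higher payoff against every opponent action. Compare each pair of P1's strategies column-by-column:
  A vs B: [3 vs 1, 1 vs 7, 2 vs 2] → A does not strictly dominate B (column Y: 1 ≤ 7)
  A vs C: [3 vs 1, 1 vs 2, 2 vs 6] → A does not strictly dominate C (column Y: 1 ≤ 2)
  B vs A: [1 vs 3, 7 vs 1, 2 vs 2] → B does not strictly dominate A (column X: 1 ≤ 3)
  B vs C: [1 vs 1, 7 vs 2, 2 vs 6] → B does not strictly dominate C (column X: 1 ≤ 1)
  C vs A: [1 vs 3, 2 vs 1, 6 vs 2] → C does not strictly dominate A (column X: 1 ≤ 3)
  C vs B: [1 vs 1, 2 vs 7, 6 vs 2] → C does not strictly dominate B (column X: 1 ≤ 1)
No single strategy strictly dominates all others → no strictly dominant strategy.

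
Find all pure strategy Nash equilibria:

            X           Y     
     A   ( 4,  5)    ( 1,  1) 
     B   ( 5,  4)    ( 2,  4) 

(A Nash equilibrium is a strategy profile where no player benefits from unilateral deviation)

Nash equilibrium: (B, X), (B, Y)

Work:
Best responses:
  P1 vs X: payoffs [4, 5] → best response B (payoff 5)
  P1 vs Y: payoffs [1, 2] → best response B (payoff 2)
  P2 vs A: payoffs [5, 1] → best response X (payoff 5)
  P2 vs B: payoffs [4, 4] → best response X/Y (payoff 4)
Mutual best responses: (B,X), (B,Y) → Nash equilibria.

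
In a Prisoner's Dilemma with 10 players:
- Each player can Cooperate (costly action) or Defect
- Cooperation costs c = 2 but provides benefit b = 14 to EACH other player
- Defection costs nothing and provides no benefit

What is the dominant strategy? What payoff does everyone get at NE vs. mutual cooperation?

Dominant: Defect; NE payoff = 0; Coop payoff = 124

Work:
Defect dominates (saves cost c = 2, benefit to others is external)
NE: All defect → everyone gets 0
If all cooperate: each receives (9)×14 - 2 = 124
Social dilemma: 124 > 0 but NE gives 0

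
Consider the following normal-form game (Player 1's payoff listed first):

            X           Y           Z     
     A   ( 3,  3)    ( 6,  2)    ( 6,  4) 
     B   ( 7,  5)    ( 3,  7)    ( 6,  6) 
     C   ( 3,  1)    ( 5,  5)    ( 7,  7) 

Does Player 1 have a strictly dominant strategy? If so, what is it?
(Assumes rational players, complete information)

No strictly dominant strategy exists for Player 1

Work:
A strategy strictly dominates another if it gives a strictly higher payoff against every opponent action. Compare each pair of P1's strategies column-by-column:
  A vs B: [3 vs 7, 6 vs 3, 6 vs 6] → A does not strictly dominate B (column X: 3 ≤ 7)
  A vs C: [3 vs 3, 6 vs 5, 6 vs 7] → A does not strictly dominate C (column X: 3 ≤ 3)
  B vs A: [7 vs 3, 3 vs 6, 6 vs 6] → B does not strictly dominate A (column Y: 3 ≤ 6)
  B vs C: [7 vs 3, 3 vs 5, 6 vs 7] → B does not strictly dominate C (column Y: 3 ≤ 5)
  C vs A: [3 vs 3, 5 vs 6, 7 vs 6] → C does not strictly dominate A (column X: 3 ≤ 3)
  C vs B: [3 vs 7, 5 vs 3, 7 vs 6] → C does not strictly dominate B (column X: 3 ≤ 7)
No single strategy strictly dominates all others → no strictly dominant strategy.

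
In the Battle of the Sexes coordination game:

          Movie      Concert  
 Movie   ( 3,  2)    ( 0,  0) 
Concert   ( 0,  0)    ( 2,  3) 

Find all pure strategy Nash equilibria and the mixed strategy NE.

Pure NE: (Movie, Movie) and (Concert, Concert); Mixed NE: p = 0.6, q = 0.4

Work:
Check pure NE:
(Movie, Movie): (3, 2) - no unilateral deviation beneficial
(Concert, Concert): (2, 3) - no unilateral deviation beneficial
Mixed NE: P1 plays Movie with p = 0.6, P2 plays Movie with q = 0.4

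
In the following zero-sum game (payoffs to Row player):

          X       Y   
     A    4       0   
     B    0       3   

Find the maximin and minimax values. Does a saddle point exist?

Maximin = 0, Minimax = 3, Saddle: False

Work:
Row minimums: [0, 0] → maximin = 0
Column maximums: [4, 3] → minimax = 3
No saddle point (maximin ≠ minimax). Mixed strategy needed.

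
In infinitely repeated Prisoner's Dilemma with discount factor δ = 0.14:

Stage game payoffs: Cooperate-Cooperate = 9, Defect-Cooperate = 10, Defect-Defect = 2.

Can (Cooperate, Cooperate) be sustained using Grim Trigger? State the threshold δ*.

δ* = 0.125; since δ = 0.14 ≥ 0.125, cooperation can be sustained

Work:
For Grim Trigger:
Cooperate forever: 9/(1-δ)
Defect then punished: 10 + 2·δ/(1-δ)
Need: 9/(1-δ) ≥ 10 + 2·δ/(1-δ)
Solving: δ ≥ (T-R)/(T-P) = (10-9)/(10-2) = 0.125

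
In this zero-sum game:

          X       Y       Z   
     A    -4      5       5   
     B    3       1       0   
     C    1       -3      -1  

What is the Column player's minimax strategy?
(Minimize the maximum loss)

Column should play X, value = 3

Work:
Column player minimizes Row's maximum payoff:
Column X: max payoff to Row = 3
Column Y: max payoff to Row = 5
Column Z: max payoff to Row = 5
Minimum is 3, achieved by column X.
Minimax strategy: X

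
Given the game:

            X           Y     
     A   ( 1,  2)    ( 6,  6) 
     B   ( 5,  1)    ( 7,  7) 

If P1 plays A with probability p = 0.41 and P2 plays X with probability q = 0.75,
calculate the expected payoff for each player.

E[P1] = 4.1675, E[P2] = 2.705

Work:
E[P1] = p·q·π₁(A,X) + p·(1-q)·π₁(A,Y) + (1-p)·q·π₁(B,X) + (1-p)·(1-q)·π₁(B,Y)
= 0.41·0.75·1 + 0.41·0.25·6 + 0.59·0.75·5 + 0.59·0.25·7
= 4.1675

E[P2] = 2.705 (similar calculation)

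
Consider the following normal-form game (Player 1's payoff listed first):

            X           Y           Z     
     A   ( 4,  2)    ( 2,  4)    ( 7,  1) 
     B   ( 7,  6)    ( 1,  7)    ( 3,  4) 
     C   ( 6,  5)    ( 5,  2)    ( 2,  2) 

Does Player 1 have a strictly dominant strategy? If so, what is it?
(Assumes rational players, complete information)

No strictly dominant strategy exists for Player 1

Work:
A strategy strictly dominates another if it gives a strictly higher payoff against every opponent action. Compare each pair of P1's strategies column-by-column:
  A vs B: [4 vs 7, 2 vs 1, 7 vs 3] → A does not strictly dominate B (column X: 4 ≤ 7)
  A vs C: [4 vs 6, 2 vs 5, 7 vs 2] → A does not strictly dominate C (column X: 4 ≤ 6)
  B vs A: [7 vs 4, 1 vs 2, 3 vs 7] → B does not strictly dominate A (column Y: 1 ≤ 2)
  B vs C: [7 vs 6, 1 vs 5, 3 vs 2] → B does not strictly dominate C (column Y: 1 ≤ 5)
  C vs A: [6 vs 4, 5 vs 2, 2 vs 7] → C does not strictly dominate A (column Z: 2 ≤ 7)
  C vs B: [6 vs 7, 5 vs 1, 2 vs 3] → C does not strictly dominate B (column X: 6 ≤ 7)
No single strategy strictly dominates all others → no strictly dominant strategy.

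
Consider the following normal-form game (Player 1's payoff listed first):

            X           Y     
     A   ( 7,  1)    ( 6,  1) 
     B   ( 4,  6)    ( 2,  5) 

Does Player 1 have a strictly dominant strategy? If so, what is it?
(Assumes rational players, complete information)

Yes, Player 1's strictly dominant strategy is A

Work:
A strategy strictly dominates another if it gives a strictly higher payoff against every opponent action. Compare each pair of P1's strategies column-by-column:
  A vs B: [7 vs 4, 6 vs 2] → A strictly dominates B
  B vs A: [4 vs 7, 2 vs 6] → B does not strictly dominate A (column X: 4 ≤ 7)
A strictly dominates every other strategy → strictly dominant.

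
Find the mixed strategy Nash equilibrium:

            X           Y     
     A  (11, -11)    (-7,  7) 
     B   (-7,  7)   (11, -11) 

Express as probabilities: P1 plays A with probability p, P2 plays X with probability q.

p = 0.5, q = 0.5

Work:
Find probabilities that make opponent indifferent:
P2 chooses q to make P1 indifferent between A and B
P1 chooses p to make P2 indifferent between X and Y
Mixed NE: P1 plays (A: 0.5, B: 0.5), P2 plays (X: 0.5, Y: 0.5)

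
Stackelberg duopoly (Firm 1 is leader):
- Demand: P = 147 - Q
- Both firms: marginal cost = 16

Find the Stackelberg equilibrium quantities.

q₁* (leader) = 65.5, q₂* (follower) = 32.75

Work:
Follower's reaction: q₂ = (a - c - q₁)/2
Leader substitutes: π₁ = q₁·(a - q₁ - (a-c-q₁)/2 - c)
FOC: q₁* = (147 - 16)/2 = 65.50
Then: q₂* = (147 - 16 - 65.5)/2 = 32.75
Leader has first-mover advantage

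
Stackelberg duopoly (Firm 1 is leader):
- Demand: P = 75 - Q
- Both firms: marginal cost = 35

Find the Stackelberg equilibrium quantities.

q₁* (leader) = 20.0, q₂* (follower) = 10.0

Work:
Follower's reaction: q₂ = (a - c - q₁)/2
Leader substitutes: π₁ = q₁·(a - q₁ - (a-c-q₁)/2 - c)
FOC: q₁* = (75 - 35)/2 = 20.00
Then: q₂* = (75 - 35 - 20.0)/2 = 10.00
Leader has first-mover advantage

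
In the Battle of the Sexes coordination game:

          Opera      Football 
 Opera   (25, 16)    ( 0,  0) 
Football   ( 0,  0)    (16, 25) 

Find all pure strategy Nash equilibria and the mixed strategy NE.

Pure NE: (Opera, Opera) and (Football, Football); Mixed NE: p = 0.6098, q = 0.3902

Work:
Check pure NE:
(Opera, Opera): (25, 16) - no unilateral deviation beneficial
(Football, Football): (16, 25) - no unilateral deviation beneficial
Mixed NE: P1 plays Opera with p = 0.6098, P2 plays Opera with q = 0.3902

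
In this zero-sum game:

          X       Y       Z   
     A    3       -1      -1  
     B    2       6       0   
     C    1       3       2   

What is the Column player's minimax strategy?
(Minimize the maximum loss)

Column should play Z, value = 2

Work:
Column player minimizes Row's maximum payoff:
Column X: max payoff to Row = 3
Column Y: max payoff to Row = 6
Column Z: max payoff to Row = 2
Minimum is 2, achieved by column Z.
Minimax strategy: Z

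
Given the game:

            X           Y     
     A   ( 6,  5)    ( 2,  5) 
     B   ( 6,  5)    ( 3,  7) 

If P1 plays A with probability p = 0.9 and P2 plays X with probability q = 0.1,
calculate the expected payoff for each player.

E[P1] = 2.49, E[P2] = 5.18

Work:
E[P1] = p·q·π₁(A,X) + p·(1-q)·π₁(A,Y) + (1-p)·q·π₁(B,X) + (1-p)·(1-q)·π₁(B,Y)
= 0.9·0.1·6 + 0.9·0.9·2 + 0.1·0.1·6 + 0.1·0.9·3
= 2.49

E[P2] = 5.18 (similar calculation)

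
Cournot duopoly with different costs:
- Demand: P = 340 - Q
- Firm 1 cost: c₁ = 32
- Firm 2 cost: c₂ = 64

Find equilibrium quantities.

q₁* = 113.33, q₂* = 81.33

Work:
Reaction: q₁ = (340 - 32 - q₂)/2
Reaction: q₂ = (340 - 64 - q₁)/2
Solve simultaneously:
q₁* = (340 - 2×32 + 64)/3 = 113.33
q₂* = (340 - 2×64 + 32)/3 = 81.33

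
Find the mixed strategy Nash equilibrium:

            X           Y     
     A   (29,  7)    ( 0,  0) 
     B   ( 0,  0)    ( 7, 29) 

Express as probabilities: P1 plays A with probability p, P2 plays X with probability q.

p = 0.8056, q = 0.1944

Work:
Find probabilities that make opponent indifferent:
P2 chooses q to make P1 indifferent between A and B
P1 chooses p to make P2 indifferent between X and Y
Mixed NE: P1 plays (A: 0.8056, B: 0.1944), P2 plays (X: 0.1944, Y: 0.8056)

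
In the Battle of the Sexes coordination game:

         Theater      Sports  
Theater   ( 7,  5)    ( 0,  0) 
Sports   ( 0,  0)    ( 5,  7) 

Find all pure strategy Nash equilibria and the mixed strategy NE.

Pure NE: (Theater, Theater) and (Sports, Sports); Mixed NE: p = 0.5833, q = 0.4167

Work:
Check pure NE:
(Theater, Theater): (7, 5) - no unilateral deviation beneficial
(Sports, Sports): (5, 7) - no unilateral deviation beneficial
Mixed NE: P1 plays Theater with p = 0.5833, P2 plays Theater with q = 0.4167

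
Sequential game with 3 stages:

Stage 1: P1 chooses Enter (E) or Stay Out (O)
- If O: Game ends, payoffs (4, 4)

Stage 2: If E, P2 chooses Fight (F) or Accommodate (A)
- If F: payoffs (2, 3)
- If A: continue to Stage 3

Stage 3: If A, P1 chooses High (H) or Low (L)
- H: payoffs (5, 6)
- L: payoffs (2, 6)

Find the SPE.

SPE: (E, A, H); Outcome (5, 6)

Work:
Stage 3: P1 chooses H (5 vs 2)
Stage 2: P2: F->3, A->6 (anticipating H). Choose A
Stage 1: P1: O->4, E->5 (anticipating A, H). Choose E
SPE path: E -> A -> H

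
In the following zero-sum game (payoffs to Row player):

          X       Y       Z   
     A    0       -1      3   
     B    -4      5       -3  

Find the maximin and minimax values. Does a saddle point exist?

Maximin = -1, Minimax = 0, Saddle: False

Work:
Row minimums: [-1, -4] → maximin = -1
Column maximums: [0, 5, 3] → minimax = 0
No saddle point (maximin ≠ minimax). Mixed strategy needed.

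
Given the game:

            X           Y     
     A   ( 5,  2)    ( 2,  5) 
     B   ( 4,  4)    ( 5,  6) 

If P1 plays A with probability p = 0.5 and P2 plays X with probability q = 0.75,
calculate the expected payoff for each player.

E[P1] = 4.25, E[P2] = 3.625

Work:
E[P1] = p·q·π₁(A,X) + p·(1-q)·π₁(A,Y) + (1-p)·q·π₁(B,X) + (1-p)·(1-q)·π₁(B,Y)
= 0.5·0.75·5 + 0.5·0.25·2 + 0.5·0.75·4 + 0.5·0.25·5
= 4.25

E[P2] = 3.625 (similar calculation)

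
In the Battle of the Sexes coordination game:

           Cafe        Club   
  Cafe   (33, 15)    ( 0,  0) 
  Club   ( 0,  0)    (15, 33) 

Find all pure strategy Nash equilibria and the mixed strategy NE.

Pure NE: (Cafe, Cafe) and (Club, Club); Mixed NE: p = 0.6875, q = 0.3125

Work:
Check pure NE:
(Cafe, Cafe): (33, 15) - no unilateral deviation beneficial
(Club, Club): (15, 33) - no unilateral deviation beneficial
Mixed NE: P1 plays Cafe with p = 0.6875, P2 plays Cafe with q = 0.3125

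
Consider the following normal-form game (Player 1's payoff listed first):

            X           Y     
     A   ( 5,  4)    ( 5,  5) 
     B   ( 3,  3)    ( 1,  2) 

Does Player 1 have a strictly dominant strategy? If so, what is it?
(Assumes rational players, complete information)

Yes, Player 1's strictly dominant strategy is A

Work:
A strategy strictly dominates another if it gives a strictly higher payoff against every opponent action. Compare each pair of P1's strategies column-by-column:
  A vs B: [5 vs 3, 5 vs 1] → A strictly dominates B
  B vs A: [3 vs 5, 1 vs 5] → B does not strictly dominate A (column X: 3 ≤ 5)
A strictly dominates every other strategy → strictly dominant.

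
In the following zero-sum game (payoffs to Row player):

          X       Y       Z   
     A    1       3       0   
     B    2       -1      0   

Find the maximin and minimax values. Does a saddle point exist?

Maximin = 0, Minimax = 0, Saddle: True

Work:
Row minimums: [0, -1] → maximin = 0
Column maximums: [2, 3, 0] → minimax = 0
Saddle point exists! Game value = 0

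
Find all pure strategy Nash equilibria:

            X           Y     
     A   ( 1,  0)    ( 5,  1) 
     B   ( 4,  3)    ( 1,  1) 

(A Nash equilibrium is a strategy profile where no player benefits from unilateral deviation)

Nash equilibrium: (A, Y), (B, X)

Work:
Best responses:
  P1 vs X: payoffs [1, 4] → best response B (payoff 4)
  P1 vs Y: payoffs [5, 1] → best response A (payoff 5)
  P2 vs A: payoffs [0, 1] → best response Y (payoff 1)
  P2 vs B: payoffs [3, 1] → best response X (payoff 3)
Mutual best responses: (A,Y), (B,X) → Nash equilibria.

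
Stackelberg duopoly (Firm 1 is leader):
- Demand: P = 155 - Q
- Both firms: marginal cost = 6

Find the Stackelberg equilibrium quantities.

q₁* (leader) = 74.5, q₂* (follower) = 37.25

Work:
Follower's reaction: q₂ = (a - c - q₁)/2
Leader substitutes: π₁ = q₁·(a - q₁ - (a-c-q₁)/2 - c)
FOC: q₁* = (155 - 6)/2 = 74.50
Then: q₂* = (155 - 6 - 74.5)/2 = 37.25
Leader has first-mover advantage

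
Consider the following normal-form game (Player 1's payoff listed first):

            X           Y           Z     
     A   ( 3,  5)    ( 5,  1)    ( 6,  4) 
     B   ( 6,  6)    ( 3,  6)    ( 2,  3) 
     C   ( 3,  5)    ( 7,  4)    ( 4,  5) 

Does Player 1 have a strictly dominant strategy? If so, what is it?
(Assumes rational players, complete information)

No strictly dominant strategy exists for Player 1

Work:
A strategy strictly dominates another if it gives a strictly higher payoff against every opponent action. Compare each pair of P1's strategies column-by-column:
  A vs B: [3 vs 6, 5 vs 3, 6 vs 2] → A does not strictly dominate B (column X: 3 ≤ 6)
  A vs C: [3 vs 3, 5 vs 7, 6 vs 4] → A does not strictly dominate C (column X: 3 ≤ 3)
  B vs A: [6 vs 3, 3 vs 5, 2 vs 6] → B does not strictly dominate A (column Y: 3 ≤ 5)
  B vs C: [6 vs 3, 3 vs 7, 2 vs 4] → B does not strictly dominate C (column Y: 3 ≤ 7)
  C vs A: [3 vs 3, 7 vs 5, 4 vs 6] → C does not strictly dominate A (column X: 3 ≤ 3)
  C vs B: [3 vs 6, 7 vs 3, 4 vs 2] → C does not strictly dominate B (column X: 3 ≤ 6)
No single strategy strictly dominates all others → no strictly dominant strategy.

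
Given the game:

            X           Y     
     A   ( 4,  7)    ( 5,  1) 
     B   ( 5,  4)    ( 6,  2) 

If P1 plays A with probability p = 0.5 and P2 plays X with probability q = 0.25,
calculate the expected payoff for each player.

E[P1] = 5.25, E[P2] = 2.5

Work:
E[P1] = p·q·π₁(A,X) + p·(1-q)·π₁(A,Y) + (1-p)·q·π₁(B,X) + (1-p)·(1-q)·π₁(B,Y)
= 0.5·0.25·4 + 0.5·0.75·5 + 0.5·0.25·5 + 0.5·0.75·6
= 5.25

E[P2] = 2.5 (similar calculation)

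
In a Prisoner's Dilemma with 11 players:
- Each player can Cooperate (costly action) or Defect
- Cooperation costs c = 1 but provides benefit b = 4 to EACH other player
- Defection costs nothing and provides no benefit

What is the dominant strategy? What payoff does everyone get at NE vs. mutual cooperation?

Dominant: Defect; NE payoff = 0; Coop payoff = 39

Work:
Defect dominates (saves cost c = 1, benefit to others is external)
NE: All defect → everyone gets 0
If all cooperate: each receives (10)×4 - 1 = 39
Social dilemma: 39 > 0 but NE gives 0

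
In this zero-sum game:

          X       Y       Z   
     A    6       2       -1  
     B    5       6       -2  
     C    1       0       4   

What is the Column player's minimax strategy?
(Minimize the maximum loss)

Column should play Z, value = 4

Work:
Column player minimizes Row's maximum payoff:
Column X: max payoff to Row = 6
Column Y: max payoff to Row = 6
Column Z: max payoff to Row = 4
Minimum is 4, achieved by column Z.
Minimax strategy: Z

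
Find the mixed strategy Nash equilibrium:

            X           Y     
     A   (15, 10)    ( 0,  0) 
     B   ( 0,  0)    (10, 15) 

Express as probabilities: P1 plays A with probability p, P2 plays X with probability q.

p = 0.6, q = 0.4

Work:
Find probabilities that make opponent indifferent:
P2 chooses q to make P1 indifferent between A and B
P1 chooses p to make P2 indifferent between X and Y
Mixed NE: P1 plays (A: 0.6, B: 0.4), P2 plays (X: 0.4, Y: 0.6)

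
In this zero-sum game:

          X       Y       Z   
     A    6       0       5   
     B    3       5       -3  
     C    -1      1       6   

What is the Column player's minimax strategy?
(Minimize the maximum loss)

Column should play Y, value = 5

Work:
Column player minimizes Row's maximum payoff:
Column X: max payoff to Row = 6
Column Y: max payoff to Row = 5
Column Z: max payoff to Row = 6
Minimum is 5, achieved by column Y.
Minimax strategy: Y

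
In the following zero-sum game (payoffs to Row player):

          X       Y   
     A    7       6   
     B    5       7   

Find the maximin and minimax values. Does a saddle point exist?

Maximin = 6, Minimax = 7, Saddle: False

Work:
Row minimums: [6, 5] → maximin = 6
Column maximums: [7, 7] → minimax = 7
No saddle point (maximin ≠ minimax). Mixed strategy needed.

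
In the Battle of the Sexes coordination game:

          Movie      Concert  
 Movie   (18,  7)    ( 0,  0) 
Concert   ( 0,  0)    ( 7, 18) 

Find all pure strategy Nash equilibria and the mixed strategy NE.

Pure NE: (Movie, Movie) and (Concert, Concert); Mixed NE: p = 0.72, q = 0.28

Work:
Check pure NE:
(Movie, Movie): (18, 7) - no unilateral deviation beneficial
(Concert, Concert): (7, 18) - no unilateral deviation beneficial
Mixed NE: P1 plays Movie with p = 0.72, P2 plays Movie with q = 0.28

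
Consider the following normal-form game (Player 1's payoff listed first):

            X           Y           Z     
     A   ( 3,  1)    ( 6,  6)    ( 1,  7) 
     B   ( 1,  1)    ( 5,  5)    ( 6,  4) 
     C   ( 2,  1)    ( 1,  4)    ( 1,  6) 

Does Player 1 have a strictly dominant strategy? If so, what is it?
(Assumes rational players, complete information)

No strictly dominant strategy exists for Player 1

Work:
A strategy strictly dominates another if it gives a strictly higher payoff against every opponent action. Compare each pair of P1's strategies column-by-column:
  A vs B: [3 vs 1, 6 vs 5, 1 vs 6] → A does not strictly dominate B (column Z: 1 ≤ 6)
  A vs C: [3 vs 2, 6 vs 1, 1 vs 1] → A does not strictly dominate C (column Z: 1 ≤ 1)
  B vs A: [1 vs 3, 5 vs 6, 6 vs 1] → B does not strictly dominate A (column X: 1 ≤ 3)
  B vs C: [1 vs 2, 5 vs 1, 6 vs 1] → B does not strictly dominate C (column X: 1 ≤ 2)
  C vs A: [2 vs 3, 1 vs 6, 1 vs 1] → C does not strictly dominate A (column X: 2 ≤ 3)
  C vs B: [2 vs 1, 1 vs 5, 1 vs 6] → C does not strictly dominate B (column Y: 1 ≤ 5)
No single strategy strictly dominates all others → no strictly dominant strategy.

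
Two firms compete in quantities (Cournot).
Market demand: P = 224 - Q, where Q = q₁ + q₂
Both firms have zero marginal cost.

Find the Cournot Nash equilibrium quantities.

q₁* = q₂* = 74.67; P* = 74.67

Work:
Profit: π_i = P·q_i = (a - q_i - q_j)·q_i
FOC: ∂π_i/∂q_i = a - 2q_i - q_j = 0
Reaction function: q_i = (224 - q_j)/2
Symmetry: q* = 224/3 = 74.67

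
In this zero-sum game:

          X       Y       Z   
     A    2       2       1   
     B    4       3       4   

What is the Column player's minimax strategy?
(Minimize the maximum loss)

Column should play Y, value = 3

Work:
Column player minimizes Row's maximum payoff:
Column X: max payoff to Row = 4
Column Y: max payoff to Row = 3
Column Z: max payoff to Row = 4
Minimum is 3, achieved by column Y.
Minimax strategy: Y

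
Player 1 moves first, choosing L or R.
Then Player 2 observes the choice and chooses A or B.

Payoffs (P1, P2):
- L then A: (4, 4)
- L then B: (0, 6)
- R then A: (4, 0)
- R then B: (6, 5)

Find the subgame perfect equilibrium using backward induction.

P1 plays R, P2 plays B after L and B after R; Payoff (6, 5)

Work:
Backward induction:
After L: P2 chooses B → P1 gets 0
After R: P2 chooses B → P1 gets 6
P1 chooses R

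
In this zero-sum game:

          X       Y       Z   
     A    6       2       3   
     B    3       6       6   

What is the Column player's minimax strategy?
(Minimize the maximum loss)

Column should play X or Y or Z (all achieve the minimum), value = 6

Work:
Column player minimizes Row's maximum payoff:
Column X: max payoff to Row = 6
Column Y: max payoff to Row = 6
Column Z: max payoff to Row = 6
Minimum is 6, achieved by columns X, Y, Z (tied).
Each of X or Y or Z is a minimax strategy.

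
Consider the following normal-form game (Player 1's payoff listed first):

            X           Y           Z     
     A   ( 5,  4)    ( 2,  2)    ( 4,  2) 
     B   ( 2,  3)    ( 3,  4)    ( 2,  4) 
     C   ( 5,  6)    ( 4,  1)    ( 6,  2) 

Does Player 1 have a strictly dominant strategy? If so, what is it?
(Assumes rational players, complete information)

No strictly dominant strategy exists for Player 1

Work:
A strategy strictly dominates another if it gives a strictly higher payoff against every opponent action. Compare each pair of P1's strategies column-by-column:
  A vs B: [5 vs 2, 2 vs 3, 4 vs 2] → A does not strictly dominate B (column Y: 2 ≤ 3)
  A vs C: [5 vs 5, 2 vs 4, 4 vs 6] → A does not strictly dominate C (column X: 5 ≤ 5)
  B vs A: [2 vs 5, 3 vs 2, 2 vs 4] → B does not strictly dominate A (column X: 2 ≤ 5)
  B vs C: [2 vs 5, 3 vs 4, 2 vs 6] → B does not strictly dominate C (column X: 2 ≤ 5)
  C vs A: [5 vs 5, 4 vs 2, 6 vs 4] → C does not strictly dominate A (column X: 5 ≤ 5)
  C vs B: [5 vs 2, 4 vs 3, 6 vs 2] → C strictly dominates B
No single strategy strictly dominates all others → no strictly dominant strategy.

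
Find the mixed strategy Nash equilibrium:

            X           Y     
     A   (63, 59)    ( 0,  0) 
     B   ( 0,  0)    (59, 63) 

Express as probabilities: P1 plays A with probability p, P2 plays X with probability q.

p = 0.5164, q = 0.4836

Work:
Find probabilities that make opponent indifferent:
P2 chooses q to make P1 indifferent between A and B
P1 chooses p to make P2 indifferent between X and Y
Mixed NE: P1 plays (A: 0.5164, B: 0.4836), P2 plays (X: 0.4836, Y: 0.5164)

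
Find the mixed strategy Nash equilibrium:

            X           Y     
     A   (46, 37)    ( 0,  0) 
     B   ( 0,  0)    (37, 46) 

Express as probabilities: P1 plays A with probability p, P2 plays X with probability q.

p = 0.5542, q = 0.4458

Work:
Find probabilities that make opponent indifferent:
P2 chooses q to make P1 indifferent between A and B
P1 chooses p to make P2 indifferent between X and Y
Mixed NE: P1 plays (A: 0.5542, B: 0.4458), P2 plays (X: 0.4458, Y: 0.5542)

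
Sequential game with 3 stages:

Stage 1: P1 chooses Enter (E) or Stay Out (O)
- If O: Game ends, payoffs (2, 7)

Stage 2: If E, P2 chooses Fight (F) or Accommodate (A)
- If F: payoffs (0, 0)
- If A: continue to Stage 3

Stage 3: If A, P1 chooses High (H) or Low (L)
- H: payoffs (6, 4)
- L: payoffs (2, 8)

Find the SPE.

SPE: (E, A, H); Outcome (6, 4)

Work:
Stage 3: P1 chooses H (6 vs 2)
Stage 2: P2: F->0, A->4 (anticipating H). Choose A
Stage 1: P1: O->2, E->6 (anticipating A, H). Choose E
SPE path: E -> A -> H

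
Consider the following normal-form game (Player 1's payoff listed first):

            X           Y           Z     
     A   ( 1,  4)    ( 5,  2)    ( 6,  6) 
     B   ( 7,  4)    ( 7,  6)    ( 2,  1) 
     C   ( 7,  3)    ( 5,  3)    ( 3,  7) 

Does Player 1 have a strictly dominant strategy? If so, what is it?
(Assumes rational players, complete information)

No strictly dominant strategy exists for Player 1

Work:
A strategy strictly dominates another if it gives a strictly higher payoff against every opponent action. Compare each pair of P1's strategies column-by-column:
  A vs B: [1 vs 7, 5 vs 7, 6 vs 2] → A does not strictly dominate B (column X: 1 ≤ 7)
  A vs C: [1 vs 7, 5 vs 5, 6 vs 3] → A does not strictly dominate C (column X: 1 ≤ 7)
  B vs A: [7 vs 1, 7 vs 5, 2 vs 6] → B does not strictly dominate A (column Z: 2 ≤ 6)
  B vs C: [7 vs 7, 7 vs 5, 2 vs 3] → B does not strictly dominate C (column X: 7 ≤ 7)
  C vs A: [7 vs 1, 5 vs 5, 3 vs 6] → C does not strictly dominate A (column Y: 5 ≤ 5)
  C vs B: [7 vs 7, 5 vs 7, 3 vs 2] → C does not strictly dominate B (column X: 7 ≤ 7)
No single strategy strictly dominates all others → no strictly dominant strategy.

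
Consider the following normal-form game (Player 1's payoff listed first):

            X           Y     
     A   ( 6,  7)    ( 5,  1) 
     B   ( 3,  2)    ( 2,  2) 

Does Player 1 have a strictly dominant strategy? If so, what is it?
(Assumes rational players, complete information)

Yes, Player 1's strictly dominant strategy is A

Work:
A strategy strictly dominates another if it gives a strictly higher payoff against every opponent action. Compare each pair of P1's strategies column-by-column:
  A vs B: [6 vs 3, 5 vs 2] → A strictly dominates B
  B vs A: [3 vs 6, 2 vs 5] → B does not strictly dominate A (column X: 3 ≤ 6)
A strictly dominates every other strategy → strictly dominant.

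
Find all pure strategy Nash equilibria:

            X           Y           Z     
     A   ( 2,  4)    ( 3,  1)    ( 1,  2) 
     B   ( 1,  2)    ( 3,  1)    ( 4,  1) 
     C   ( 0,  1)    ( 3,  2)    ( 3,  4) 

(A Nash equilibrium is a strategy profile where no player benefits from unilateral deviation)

Nash equilibrium: (A, X)

Work:
Best responses:
  P1 vs X: payoffs [2, 1, 0] → best response A (payoff 2)
  P1 vs Y: payoffs [3, 3, 3] → best response A/B/C (payoff 3)
  P1 vs Z: payoffs [1, 4, 3] → best response B (payoff 4)
  P2 vs A: payoffs [4, 1, 2] → best response X (payoff 4)
  P2 vs B: payoffs [2, 1, 1] → best response X (payoff 2)
  P2 vs C: payoffs [1, 2, 4] → best response Z (payoff 4)
Mutual best responses: (A,X) → Nash equilibria.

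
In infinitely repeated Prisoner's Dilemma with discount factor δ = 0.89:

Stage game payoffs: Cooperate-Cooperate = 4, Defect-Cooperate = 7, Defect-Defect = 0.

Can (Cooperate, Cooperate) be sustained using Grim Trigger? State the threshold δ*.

δ* = 0.4286; since δ = 0.89 ≥ 0.4286, cooperation can be sustained

Work:
For Grim Trigger:
Cooperate forever: 4/(1-δ)
Defect then punished: 7 + 0·δ/(1-δ)
Need: 4/(1-δ) ≥ 7 + 0·δ/(1-δ)
Solving: δ ≥ (T-R)/(T-P) = (7-4)/(7-0) = 0.4286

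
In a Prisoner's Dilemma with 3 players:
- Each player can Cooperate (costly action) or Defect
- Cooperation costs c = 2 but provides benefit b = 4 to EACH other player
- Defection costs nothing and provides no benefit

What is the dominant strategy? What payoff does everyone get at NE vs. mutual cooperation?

Dominant: Defect; NE payoff = 0; Coop payoff = 6

Work:
Defect dominates (saves cost c = 2, benefit to others is external)
NE: All defect → everyone gets 0
If all cooperate: each receives (2)×4 - 2 = 6
Social dilemma: 6 > 0 but NE gives 0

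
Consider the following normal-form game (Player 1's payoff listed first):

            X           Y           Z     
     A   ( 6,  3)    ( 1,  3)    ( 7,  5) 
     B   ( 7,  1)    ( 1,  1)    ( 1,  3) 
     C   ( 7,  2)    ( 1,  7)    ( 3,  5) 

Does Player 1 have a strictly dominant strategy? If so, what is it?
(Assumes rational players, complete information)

No strictly dominant strategy exists for Player 1

Work:
A strategy strictly dominates another if it gives a strictly higher payoff against every opponent action. Compare each pair of P1's strategies column-by-column:
  A vs B: [6 vs 7, 1 vs 1, 7 vs 1] → A does not strictly dominate B (column X: 6 ≤ 7)
  A vs C: [6 vs 7, 1 vs 1, 7 vs 3] → A does not strictly dominate C (column X: 6 ≤ 7)
  B vs A: [7 vs 6, 1 vs 1, 1 vs 7] → B does not strictly dominate A (column Y: 1 ≤ 1)
  B vs C: [7 vs 7, 1 vs 1, 1 vs 3] → B does not strictly dominate C (column X: 7 ≤ 7)
  C vs A: [7 vs 6, 1 vs 1, 3 vs 7] → C does not strictly dominate A (column Y: 1 ≤ 1)
  C vs B: [7 vs 7, 1 vs 1, 3 vs 1] → C does not strictly dominate B (column X: 7 ≤ 7)
No single strategy strictly dominates all others → no strictly dominant strategy.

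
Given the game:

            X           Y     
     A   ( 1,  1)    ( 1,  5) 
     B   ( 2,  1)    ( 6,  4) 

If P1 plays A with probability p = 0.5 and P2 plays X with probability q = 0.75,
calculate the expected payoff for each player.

E[P1] = 2.0, E[P2] = 1.875

Work:
E[P1] = p·q·π₁(A,X) + p·(1-q)·π₁(A,Y) + (1-p)·q·π₁(B,X) + (1-p)·(1-q)·π₁(B,Y)
= 0.5·0.75·1 + 0.5·0.25·1 + 0.5·0.75·2 + 0.5·0.25·6
= 2.0

E[P2] = 1.875 (similar calculation)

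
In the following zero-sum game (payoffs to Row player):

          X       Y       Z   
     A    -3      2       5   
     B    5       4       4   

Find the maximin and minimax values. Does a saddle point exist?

Maximin = 4, Minimax = 4, Saddle: True

Work:
Row minimums: [-3, 4] → maximin = 4
Column maximums: [5, 4, 5] → minimax = 4
Saddle point exists! Game value = 4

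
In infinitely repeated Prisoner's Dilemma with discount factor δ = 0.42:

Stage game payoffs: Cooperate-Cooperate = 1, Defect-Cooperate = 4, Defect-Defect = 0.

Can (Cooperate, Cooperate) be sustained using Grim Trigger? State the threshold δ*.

δ* = 0.75; since δ = 0.42 < 0.75, cooperation cannot be sustained

Work:
For Grim Trigger:
Cooperate forever: 1/(1-δ)
Defect then punished: 4 + 0·δ/(1-δ)
Need: 1/(1-δ) ≥ 4 + 0·δ/(1-δ)
Solving: δ ≥ (T-R)/(T-P) = (4-1)/(4-0) = 0.75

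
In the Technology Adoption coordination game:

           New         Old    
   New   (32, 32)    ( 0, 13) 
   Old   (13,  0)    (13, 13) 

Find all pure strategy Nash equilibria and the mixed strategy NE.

Pure NE: (New, New) and (Old, Old); Mixed NE: p = 0.4062, q = 0.4062

Work:
Check pure NE:
(New, New): (32, 32) - no unilateral deviation beneficial
(Old, Old): (13, 13) - no unilateral deviation beneficial
Mixed NE: P1 plays New with p = 0.4062, P2 plays New with q = 0.4062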